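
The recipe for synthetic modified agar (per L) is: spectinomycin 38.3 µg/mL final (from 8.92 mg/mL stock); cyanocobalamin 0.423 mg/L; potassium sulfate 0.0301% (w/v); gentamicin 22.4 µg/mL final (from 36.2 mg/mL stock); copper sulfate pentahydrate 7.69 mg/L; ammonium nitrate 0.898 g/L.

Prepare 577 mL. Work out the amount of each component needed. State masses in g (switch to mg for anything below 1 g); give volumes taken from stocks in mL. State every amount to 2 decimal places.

Working volume: 577 mL = 0.577 L.
spectinomycin: C1V1 = C2V2 → 38.3 µg/mL × 577 mL ÷ 8920 µg/mL = 2.48 mL
cyanocobalamin: 0.423 mg/L × 0.577 L = 0.24 mg
potassium sulfate: 0.0301 g per 100 mL × 577 mL ÷ 100 = 0.173677 g = 173.68 mg
gentamicin: dilute stock: 22.4 µg/mL × 577 mL ÷ 36200 µg/mL = 0.36 mL
copper sulfate pentahydrate: 7.69 mg/L × 0.577 L = 4.44 mg
ammonium nitrate: 0.898 g/L × 0.577 L = 0.518146 g = 518.15 mg

spectinomycin 2.48 mL; cyanocobalamin 0.24 mg; potassium sulfate 173.68 mg; gentamicin 0.36 mL; copper sulfate pentahydrate 4.44 mg; ammonium nitrate 518.15 mg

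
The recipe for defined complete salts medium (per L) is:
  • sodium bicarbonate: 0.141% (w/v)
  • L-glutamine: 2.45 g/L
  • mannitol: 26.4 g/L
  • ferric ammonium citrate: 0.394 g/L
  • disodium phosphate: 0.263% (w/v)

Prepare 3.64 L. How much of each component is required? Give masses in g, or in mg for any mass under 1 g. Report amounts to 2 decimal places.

sodium bicarbonate 5.13 g; L-glutamine 8.92 g; mannitol 96.10 g; ferric ammonium citrate 1.43 g; disodium phosphate 9.57 g

Working volume: 3.64 L.
sodium bicarbonate: 0.141 g per 100 mL × 3640 mL ÷ 100 = 5.13 g
L-glutamine: 2.45 g/L × 3.64 L = 8.92 g
mannitol: 26.4 g/L × 3.64 L = 96.10 g
ferric ammonium citrate: 0.394 g/L × 3.64 L = 1.43 g
disodium phosphate: 0.263% w/v = 2.63 g/L → 2.63 × 3.64 L = 9.57 g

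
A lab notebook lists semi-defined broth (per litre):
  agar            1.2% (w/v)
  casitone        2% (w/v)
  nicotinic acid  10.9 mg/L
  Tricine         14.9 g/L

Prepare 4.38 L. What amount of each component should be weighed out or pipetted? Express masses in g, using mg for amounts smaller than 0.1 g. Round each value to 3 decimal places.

Scale factor relative to 1 L: 4.38.
agar: 1.2% w/v = 12 g/L → 12 × 4.38 L = 52.560 g
casitone: 2% w/v = 20 g/L → 20 × 4.38 L = 87.600 g
nicotinic acid: 10.9 mg/L × 4.38 L = 47.742 mg
Tricine: 14.9 g/L × 4.38 L = 65.262 g

agar 52.560 g; casitone 87.600 g; nicotinic acid 47.742 mg; Tricine 65.262 g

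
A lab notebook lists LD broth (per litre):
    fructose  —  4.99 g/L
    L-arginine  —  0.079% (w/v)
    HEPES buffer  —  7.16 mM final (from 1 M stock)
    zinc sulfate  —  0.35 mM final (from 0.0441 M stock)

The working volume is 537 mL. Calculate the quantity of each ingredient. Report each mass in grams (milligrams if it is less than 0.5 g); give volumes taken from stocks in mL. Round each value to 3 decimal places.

fructose 2.680 g; L-arginine 424.230 mg; HEPES buffer 3.845 mL; zinc sulfate 4.262 mL

Scale factor relative to 1 L: 0.537.
fructose: 4.99 g/L × 0.537 L = 2.680 g
L-arginine: 0.079 g per 100 mL × 537 mL ÷ 100 = 0.42423 g = 424.230 mg
HEPES buffer: V = C2·V2/C1 = 7.16 mM × 537 mL ÷ 1000 mM = 3.845 mL
zinc sulfate: C1V1 = C2V2 → 0.35 mM × 537 mL ÷ 44.1 mM = 4.262 mL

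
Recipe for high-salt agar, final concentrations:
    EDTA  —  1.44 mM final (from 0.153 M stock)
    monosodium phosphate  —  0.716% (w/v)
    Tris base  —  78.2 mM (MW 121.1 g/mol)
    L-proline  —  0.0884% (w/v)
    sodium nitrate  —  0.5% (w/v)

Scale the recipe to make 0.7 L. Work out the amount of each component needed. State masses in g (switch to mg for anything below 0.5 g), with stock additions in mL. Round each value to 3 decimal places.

Working volume: 0.7 L.
EDTA: V = C2·V2/C1 = 1.44 mM × 700 mL ÷ 153 mM = 6.588 mL
monosodium phosphate: 0.716 g per 100 mL × 700 mL ÷ 100 = 5.012 g
Tris base: 78.2 mmol/L × 121.1 g/mol × 0.7 L ÷ 1000 = 6.629 g
L-proline: 0.0884 g per 100 mL × 700 mL ÷ 100 = 0.619 g
sodium nitrate: 0.5 g per 100 mL × 700 mL ÷ 100 = 3.500 g

EDTA 6.588 mL; monosodium phosphate 5.012 g; Tris base 6.629 g; L-proline 0.619 g; sodium nitrate 3.500 g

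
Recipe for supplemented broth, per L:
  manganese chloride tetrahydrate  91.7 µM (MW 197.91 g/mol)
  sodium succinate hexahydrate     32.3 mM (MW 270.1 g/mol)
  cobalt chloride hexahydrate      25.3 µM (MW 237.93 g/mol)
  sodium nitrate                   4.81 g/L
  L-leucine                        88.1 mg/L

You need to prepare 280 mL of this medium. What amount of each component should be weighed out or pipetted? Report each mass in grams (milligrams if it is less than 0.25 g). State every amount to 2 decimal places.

Scale factor relative to 1 L: 0.28.
manganese chloride tetrahydrate: 91.7 µmol/L × 197.91 g/mol × 0.28 L ÷ 1000 = 5.08 mg
sodium succinate hexahydrate: 32.3 mmol/L × 270.1 g/mol × 0.28 L ÷ 1000 = 2.44 g
cobalt chloride hexahydrate: 25.3 µmol/L × 237.93 g/mol × 0.28 L ÷ 1000 = 1.69 mg
sodium nitrate: 4.81 g/L × 0.28 L = 1.35 g
L-leucine: 88.1 mg/L × 0.28 L = 24.67 mg

manganese chloride tetrahydrate 5.08 mg; sodium succinate hexahydrate 2.44 g; cobalt chloride hexahydrate 1.69 mg; sodium nitrate 1.35 g; L-leucine 24.67 mg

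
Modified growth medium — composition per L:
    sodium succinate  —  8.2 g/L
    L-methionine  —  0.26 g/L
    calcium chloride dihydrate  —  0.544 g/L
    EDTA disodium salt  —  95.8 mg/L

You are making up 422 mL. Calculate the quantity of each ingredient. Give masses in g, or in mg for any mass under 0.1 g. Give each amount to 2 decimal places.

sodium succinate 3.46 g; L-methionine 0.11 g; calcium chloride dihydrate 0.23 g; EDTA disodium salt 40.43 mg

Scale factor relative to 1 L: 0.422.
sodium succinate: 8.2 g/L × 0.422 L = 3.46 g
L-methionine: 0.26 g/L × 0.422 L = 0.11 g
calcium chloride dihydrate: 0.544 g/L × 0.422 L = 0.23 g
EDTA disodium salt: 95.8 mg/L × 0.422 L = 40.43 mg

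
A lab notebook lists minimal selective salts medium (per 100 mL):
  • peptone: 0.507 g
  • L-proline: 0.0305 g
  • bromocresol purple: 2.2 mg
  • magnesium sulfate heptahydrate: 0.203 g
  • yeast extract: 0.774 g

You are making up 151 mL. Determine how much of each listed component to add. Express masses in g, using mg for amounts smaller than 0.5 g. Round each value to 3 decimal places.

peptone 0.766 g; L-proline 46.055 mg; bromocresol purple 3.322 mg; magnesium sulfate heptahydrate 306.530 mg; yeast extract 1.169 g

Scale factor = 151 mL / 100 mL = 1.51.
peptone: 0.507 g × (151 mL / 100 mL) = 0.766 g
L-proline: 0.0305 g × (151 mL / 100 mL) = 0.046055 g = 46.055 mg
bromocresol purple: 2.2 mg × (151 mL / 100 mL) = 3.322 mg
magnesium sulfate heptahydrate: 0.203 g × (151 mL / 100 mL) = 0.30653 g = 306.530 mg
yeast extract: 0.774 g × (151 mL / 100 mL) = 1.169 g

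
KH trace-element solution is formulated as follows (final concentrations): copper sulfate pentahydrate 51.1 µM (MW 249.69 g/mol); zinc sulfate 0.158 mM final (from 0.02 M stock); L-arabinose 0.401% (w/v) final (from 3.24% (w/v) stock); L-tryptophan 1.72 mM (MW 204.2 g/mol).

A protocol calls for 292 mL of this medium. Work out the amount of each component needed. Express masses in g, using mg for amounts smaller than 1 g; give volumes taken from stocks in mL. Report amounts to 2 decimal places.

Working volume: 292 mL = 0.292 L.
copper sulfate pentahydrate: 51.1 µmol/L × 249.69 g/mol × 0.292 L ÷ 1000 = 3.73 mg
zinc sulfate: C1V1 = C2V2 → 0.158 mM × 292 mL ÷ 20 mM = 2.31 mL
L-arabinose: C1V1 = C2V2 → 0.401% ÷ 3.24% × 292 mL = 36.14 mL
L-tryptophan: 1.72 mmol/L × 204.2 mg/mmol × 0.292 L = 102.56 mg

copper sulfate pentahydrate 3.73 mg; zinc sulfate 2.31 mL; L-arabinose 36.14 mL; L-tryptophan 102.56 mg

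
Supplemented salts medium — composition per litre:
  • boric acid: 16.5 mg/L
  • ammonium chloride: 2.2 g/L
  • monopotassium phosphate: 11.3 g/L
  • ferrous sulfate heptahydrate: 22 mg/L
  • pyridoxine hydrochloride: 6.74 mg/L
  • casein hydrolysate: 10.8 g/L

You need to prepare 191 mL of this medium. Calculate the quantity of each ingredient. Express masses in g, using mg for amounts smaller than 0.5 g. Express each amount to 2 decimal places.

boric acid 3.15 mg; ammonium chloride 420.20 mg; monopotassium phosphate 2.16 g; ferrous sulfate heptahydrate 4.20 mg; pyridoxine hydrochloride 1.29 mg; casein hydrolysate 2.06 g

Working volume: 191 mL = 0.191 L.
boric acid: 16.5 mg/L × 0.191 L = 3.15 mg
ammonium chloride: 2.2 g/L × 0.191 L = 0.4202 g = 420.20 mg
monopotassium phosphate: 11.3 g/L × 0.191 L = 2.16 g
ferrous sulfate heptahydrate: 22 mg/L × 0.191 L = 4.20 mg
pyridoxine hydrochloride: 6.74 mg/L × 0.191 L = 1.29 mg
casein hydrolysate: 10.8 g/L × 0.191 L = 2.06 g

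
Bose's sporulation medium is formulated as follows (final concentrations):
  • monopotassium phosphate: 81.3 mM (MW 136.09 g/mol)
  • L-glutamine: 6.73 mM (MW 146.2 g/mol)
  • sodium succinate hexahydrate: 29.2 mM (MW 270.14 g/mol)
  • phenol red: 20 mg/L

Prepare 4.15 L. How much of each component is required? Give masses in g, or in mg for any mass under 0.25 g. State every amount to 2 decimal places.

Scale factor relative to 1 L: 4.15.
monopotassium phosphate: 81.3 mmol/L × 136.09 g/mol × 4.15 L ÷ 1000 = 45.92 g
L-glutamine: 6.73 mmol/L × 146.2 g/mol × 4.15 L ÷ 1000 = 4.08 g
sodium succinate hexahydrate: 29.2 mmol/L × 270.14 g/mol × 4.15 L ÷ 1000 = 32.74 g
phenol red: 20 mg/L × 4.15 L = 83.00 mg

monopotassium phosphate 45.92 g; L-glutamine 4.08 g; sodium succinate hexahydrate 32.74 g; phenol red 83.00 mg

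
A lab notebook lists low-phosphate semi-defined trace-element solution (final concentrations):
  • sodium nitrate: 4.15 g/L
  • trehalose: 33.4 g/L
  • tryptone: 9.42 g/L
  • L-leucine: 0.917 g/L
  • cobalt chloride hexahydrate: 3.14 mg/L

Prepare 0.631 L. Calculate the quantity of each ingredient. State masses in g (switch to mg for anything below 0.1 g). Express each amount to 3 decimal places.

Scale factor relative to 1 L: 0.631.
sodium nitrate: 4.15 g/L × 0.631 L = 2.619 g
trehalose: 33.4 g/L × 0.631 L = 21.075 g
tryptone: 9.42 g/L × 0.631 L = 5.944 g
L-leucine: 0.917 g/L × 0.631 L = 0.579 g
cobalt chloride hexahydrate: 3.14 mg/L × 0.631 L = 1.981 mg

sodium nitrate 2.619 g; trehalose 21.075 g; tryptone 5.944 g; L-leucine 0.579 g; cobalt chloride hexahydrate 1.981 mg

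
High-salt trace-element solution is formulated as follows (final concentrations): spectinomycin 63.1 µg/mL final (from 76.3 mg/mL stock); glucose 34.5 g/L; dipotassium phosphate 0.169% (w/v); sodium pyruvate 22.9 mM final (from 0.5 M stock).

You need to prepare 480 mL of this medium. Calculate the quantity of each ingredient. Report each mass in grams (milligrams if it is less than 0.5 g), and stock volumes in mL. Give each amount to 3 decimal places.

Target volume = 480 mL = 0.48 L.
spectinomycin: C1V1 = C2V2 → 63.1 µg/mL × 480 mL ÷ 76300 µg/mL = 0.397 mL
glucose: 34.5 g/L × 0.48 L = 16.560 g
dipotassium phosphate: 0.169% w/v = 1.69 g/L → 1.69 × 0.48 L = 0.811 g
sodium pyruvate: C1V1 = C2V2 → 22.9 mM × 480 mL ÷ 500 mM = 21.984 mL

spectinomycin 0.397 mL; glucose 16.560 g; dipotassium phosphate 0.811 g; sodium pyruvate 21.984 mL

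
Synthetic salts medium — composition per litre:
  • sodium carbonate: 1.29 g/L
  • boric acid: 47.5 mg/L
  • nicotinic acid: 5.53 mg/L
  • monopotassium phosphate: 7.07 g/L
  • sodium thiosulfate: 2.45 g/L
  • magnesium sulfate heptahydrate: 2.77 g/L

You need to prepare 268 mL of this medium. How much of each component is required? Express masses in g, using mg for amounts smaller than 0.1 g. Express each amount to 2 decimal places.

sodium carbonate 0.35 g; boric acid 12.73 mg; nicotinic acid 1.48 mg; monopotassium phosphate 1.89 g; sodium thiosulfate 0.66 g; magnesium sulfate heptahydrate 0.74 g

Working volume: 268 mL = 0.268 L.
sodium carbonate: 1.29 g/L × 0.268 L = 0.35 g
boric acid: 47.5 mg/L × 0.268 L = 12.73 mg
nicotinic acid: 5.53 mg/L × 0.268 L = 1.48 mg
monopotassium phosphate: 7.07 g/L × 0.268 L = 1.89 g
sodium thiosulfate: 2.45 g/L × 0.268 L = 0.66 g
magnesium sulfate heptahydrate: 2.77 g/L × 0.268 L = 0.74 g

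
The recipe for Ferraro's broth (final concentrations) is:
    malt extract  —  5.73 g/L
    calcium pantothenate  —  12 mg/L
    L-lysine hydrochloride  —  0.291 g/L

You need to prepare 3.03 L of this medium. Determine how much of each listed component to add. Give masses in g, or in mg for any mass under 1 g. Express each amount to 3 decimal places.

Working volume: 3.03 L.
malt extract: 5.73 g/L × 3.03 L = 17.362 g
calcium pantothenate: 12 mg/L × 3.03 L = 36.360 mg
L-lysine hydrochloride: 0.291 g/L × 3.03 L = 0.88173 g = 881.730 mg

malt extract 17.362 g; calcium pantothenate 36.360 mg; L-lysine hydrochloride 881.730 mg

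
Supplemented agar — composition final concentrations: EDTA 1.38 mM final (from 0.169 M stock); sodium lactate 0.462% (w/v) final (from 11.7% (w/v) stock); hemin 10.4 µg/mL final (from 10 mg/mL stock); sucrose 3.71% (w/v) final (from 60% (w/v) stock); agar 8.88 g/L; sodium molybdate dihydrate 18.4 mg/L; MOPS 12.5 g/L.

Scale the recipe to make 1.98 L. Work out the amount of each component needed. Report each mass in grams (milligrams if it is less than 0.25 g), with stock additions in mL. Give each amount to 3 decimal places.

EDTA 16.168 mL; sodium lactate 78.185 mL; hemin 2.059 mL; sucrose 122.430 mL; agar 17.582 g; sodium molybdate dihydrate 36.432 mg; MOPS 24.750 g

Scale factor relative to 1 L: 1.98.
EDTA: dilute stock: 1.38 mM × 1980 mL ÷ 169 mM = 16.168 mL
sodium lactate: dilute stock: 0.462% ÷ 11.7% × 1980 mL = 78.185 mL
hemin: C1V1 = C2V2 → 10.4 µg/mL × 1980 mL ÷ 10000 µg/mL = 2.059 mL
sucrose: dilute stock: 3.71% ÷ 60% × 1980 mL = 122.430 mL
agar: 8.88 g/L × 1.98 L = 17.582 g
sodium molybdate dihydrate: 18.4 mg/L × 1.98 L = 36.432 mg
MOPS: 12.5 g/L × 1.98 L = 24.750 g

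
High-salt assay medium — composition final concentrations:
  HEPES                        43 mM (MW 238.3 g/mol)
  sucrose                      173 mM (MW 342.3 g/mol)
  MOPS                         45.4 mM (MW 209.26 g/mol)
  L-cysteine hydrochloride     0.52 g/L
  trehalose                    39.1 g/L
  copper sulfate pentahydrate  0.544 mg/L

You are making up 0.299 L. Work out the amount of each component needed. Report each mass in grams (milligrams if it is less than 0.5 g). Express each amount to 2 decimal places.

Scale factor relative to 1 L: 0.299.
HEPES: 43 mmol/L × 238.3 g/mol × 0.299 L ÷ 1000 = 3.06 g
sucrose: 173 mmol/L × 342.3 g/mol × 0.299 L ÷ 1000 = 17.71 g
MOPS: 45.4 mmol/L × 209.26 g/mol × 0.299 L ÷ 1000 = 2.84 g
L-cysteine hydrochloride: 0.52 g/L × 0.299 L = 0.15548 g = 155.48 mg
trehalose: 39.1 g/L × 0.299 L = 11.69 g
copper sulfate pentahydrate: 0.544 mg/L × 0.299 L = 0.16 mg

HEPES 3.06 g; sucrose 17.71 g; MOPS 2.84 g; L-cysteine hydrochloride 155.48 mg; trehalose 11.69 g; copper sulfate pentahydrate 0.16 mg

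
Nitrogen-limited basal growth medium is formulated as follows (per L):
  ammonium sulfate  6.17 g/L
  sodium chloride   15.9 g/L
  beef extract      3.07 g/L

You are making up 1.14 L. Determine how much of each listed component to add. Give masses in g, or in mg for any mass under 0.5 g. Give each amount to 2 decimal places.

Scale factor relative to 1 L: 1.14.
ammonium sulfate: 6.17 g/L × 1.14 L = 7.03 g
sodium chloride: 15.9 g/L × 1.14 L = 18.13 g
beef extract: 3.07 g/L × 1.14 L = 3.50 g

ammonium sulfate 7.03 g; sodium chloride 18.13 g; beef extract 3.50 g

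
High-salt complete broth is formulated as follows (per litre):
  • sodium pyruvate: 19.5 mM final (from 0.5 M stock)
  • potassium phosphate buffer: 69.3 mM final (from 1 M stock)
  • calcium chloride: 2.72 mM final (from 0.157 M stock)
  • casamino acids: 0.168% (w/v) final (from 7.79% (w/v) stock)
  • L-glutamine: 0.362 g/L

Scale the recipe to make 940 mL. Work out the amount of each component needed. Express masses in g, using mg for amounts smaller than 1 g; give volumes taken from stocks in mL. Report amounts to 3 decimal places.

Working volume: 940 mL = 0.94 L.
sodium pyruvate: dilute stock: 19.5 mM × 940 mL ÷ 500 mM = 36.660 mL
potassium phosphate buffer: C1V1 = C2V2 → 69.3 mM × 940 mL ÷ 1000 mM = 65.142 mL
calcium chloride: dilute stock: 2.72 mM × 940 mL ÷ 157 mM = 16.285 mL
casamino acids: dilute stock: 0.168% ÷ 7.79% × 940 mL = 20.272 mL
L-glutamine: 0.362 g/L × 0.94 L = 0.34028 g = 340.280 mg

sodium pyruvate 36.660 mL; potassium phosphate buffer 65.142 mL; calcium chloride 16.285 mL; casamino acids 20.272 mL; L-glutamine 340.280 mg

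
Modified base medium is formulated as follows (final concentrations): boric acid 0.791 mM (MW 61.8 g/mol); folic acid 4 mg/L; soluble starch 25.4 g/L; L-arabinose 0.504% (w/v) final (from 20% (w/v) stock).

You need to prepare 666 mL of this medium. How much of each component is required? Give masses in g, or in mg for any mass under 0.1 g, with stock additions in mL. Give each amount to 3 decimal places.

Target volume = 666 mL = 0.666 L.
boric acid: 0.791 mmol/L × 61.8 mg/mmol × 0.666 L = 32.557 mg
folic acid: 4 mg/L × 0.666 L = 2.664 mg
soluble starch: 25.4 g/L × 0.666 L = 16.916 g
L-arabinose: C1V1 = C2V2 → 0.504% ÷ 20% × 666 mL = 16.783 mL

boric acid 32.557 mg; folic acid 2.664 mg; soluble starch 16.916 g; L-arabinose 16.783 mL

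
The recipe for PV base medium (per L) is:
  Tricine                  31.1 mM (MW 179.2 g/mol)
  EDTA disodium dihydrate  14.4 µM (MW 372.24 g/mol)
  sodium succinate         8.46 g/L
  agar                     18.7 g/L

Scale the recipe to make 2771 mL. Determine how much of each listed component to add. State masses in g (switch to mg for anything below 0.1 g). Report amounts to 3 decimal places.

Tricine 15.443 g; EDTA disodium dihydrate 14.853 mg; sodium succinate 23.443 g; agar 51.818 g

Scale factor relative to 1 L: 2.771.
Tricine: 31.1 mmol/L × 179.2 g/mol × 2.771 L ÷ 1000 = 15.443 g
EDTA disodium dihydrate: 14.4 µmol/L × 372.24 g/mol × 2.771 L ÷ 1000 = 14.853 mg
sodium succinate: 8.46 g/L × 2.771 L = 23.443 g
agar: 18.7 g/L × 2.771 L = 51.818 g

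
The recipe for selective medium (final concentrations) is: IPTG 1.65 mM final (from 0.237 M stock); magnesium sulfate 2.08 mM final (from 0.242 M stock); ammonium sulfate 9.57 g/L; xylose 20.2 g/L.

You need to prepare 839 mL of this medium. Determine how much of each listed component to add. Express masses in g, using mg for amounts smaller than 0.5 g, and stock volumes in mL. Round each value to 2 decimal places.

IPTG 5.84 mL; magnesium sulfate 7.21 mL; ammonium sulfate 8.03 g; xylose 16.95 g

Working volume: 839 mL = 0.839 L.
IPTG: C1V1 = C2V2 → 1.65 mM × 839 mL ÷ 237 mM = 5.84 mL
magnesium sulfate: V = C2·V2/C1 = 2.08 mM × 839 mL ÷ 242 mM = 7.21 mL
ammonium sulfate: 9.57 g/L × 0.839 L = 8.03 g
xylose: 20.2 g/L × 0.839 L = 16.95 g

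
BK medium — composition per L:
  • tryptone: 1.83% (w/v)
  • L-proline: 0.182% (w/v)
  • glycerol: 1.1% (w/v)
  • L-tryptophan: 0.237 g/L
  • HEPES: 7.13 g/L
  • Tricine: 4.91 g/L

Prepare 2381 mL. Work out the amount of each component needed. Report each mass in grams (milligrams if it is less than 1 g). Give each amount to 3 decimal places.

Scale factor relative to 1 L: 2.381.
tryptone: 1.83% w/v = 18.3 g/L → 18.3 × 2.381 L = 43.572 g
L-proline: 0.182% w/v = 1.82 g/L → 1.82 × 2.381 L = 4.333 g
glycerol: 1.1% w/v = 11 g/L → 11 × 2.381 L = 26.191 g
L-tryptophan: 0.237 g/L × 2.381 L = 0.564297 g = 564.297 mg
HEPES: 7.13 g/L × 2.381 L = 16.977 g
Tricine: 4.91 g/L × 2.381 L = 11.691 g

tryptone 43.572 g; L-proline 4.333 g; glycerol 26.191 g; L-tryptophan 564.297 mg; HEPES 16.977 g; Tricine 11.691 g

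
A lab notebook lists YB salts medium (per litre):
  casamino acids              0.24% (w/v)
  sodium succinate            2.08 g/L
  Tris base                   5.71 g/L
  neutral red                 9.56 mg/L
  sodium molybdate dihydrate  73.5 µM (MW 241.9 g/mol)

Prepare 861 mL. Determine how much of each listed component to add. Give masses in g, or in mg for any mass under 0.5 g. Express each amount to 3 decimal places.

Working volume: 861 mL = 0.861 L.
casamino acids: 0.24 g per 100 mL × 861 mL ÷ 100 = 2.066 g
sodium succinate: 2.08 g/L × 0.861 L = 1.791 g
Tris base: 5.71 g/L × 0.861 L = 4.916 g
neutral red: 9.56 mg/L × 0.861 L = 8.231 mg
sodium molybdate dihydrate: 73.5 µmol/L × 241.9 g/mol × 0.861 L ÷ 1000 = 15.308 mg

casamino acids 2.066 g; sodium succinate 1.791 g; Tris base 4.916 g; neutral red 8.231 mg; sodium molybdate dihydrate 15.308 mg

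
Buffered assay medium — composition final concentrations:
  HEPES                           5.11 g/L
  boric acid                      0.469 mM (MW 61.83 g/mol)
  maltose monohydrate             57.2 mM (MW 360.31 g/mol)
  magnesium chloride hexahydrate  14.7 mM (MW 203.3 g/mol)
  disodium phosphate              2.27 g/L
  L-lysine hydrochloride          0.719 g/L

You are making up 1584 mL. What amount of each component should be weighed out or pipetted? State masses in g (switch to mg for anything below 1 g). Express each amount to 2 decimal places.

Scale factor relative to 1 L: 1.584.
HEPES: 5.11 g/L × 1.584 L = 8.09 g
boric acid: 0.469 mmol/L × 61.83 mg/mmol × 1.584 L = 45.93 mg
maltose monohydrate: 57.2 mmol/L × 360.31 g/mol × 1.584 L ÷ 1000 = 32.65 g
magnesium chloride hexahydrate: 14.7 mmol/L × 203.3 g/mol × 1.584 L ÷ 1000 = 4.73 g
disodium phosphate: 2.27 g/L × 1.584 L = 3.60 g
L-lysine hydrochloride: 0.719 g/L × 1.584 L = 1.14 g

HEPES 8.09 g; boric acid 45.93 mg; maltose monohydrate 32.65 g; magnesium chloride hexahydrate 4.73 g; disodium phosphate 3.60 g; L-lysine hydrochloride 1.14 g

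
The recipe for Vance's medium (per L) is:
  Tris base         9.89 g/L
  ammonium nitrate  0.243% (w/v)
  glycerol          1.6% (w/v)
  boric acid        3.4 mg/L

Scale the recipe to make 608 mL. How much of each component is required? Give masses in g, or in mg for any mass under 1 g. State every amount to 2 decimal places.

Working volume: 608 mL = 0.608 L.
Tris base: 9.89 g/L × 0.608 L = 6.01 g
ammonium nitrate: 0.243 g per 100 mL × 608 mL ÷ 100 = 1.48 g
glycerol: 1.6% w/v = 16 g/L → 16 × 0.608 L = 9.73 g
boric acid: 3.4 mg/L × 0.608 L = 2.07 mg

Tris base 6.01 g; ammonium nitrate 1.48 g; glycerol 9.73 g; boric acid 2.07 mg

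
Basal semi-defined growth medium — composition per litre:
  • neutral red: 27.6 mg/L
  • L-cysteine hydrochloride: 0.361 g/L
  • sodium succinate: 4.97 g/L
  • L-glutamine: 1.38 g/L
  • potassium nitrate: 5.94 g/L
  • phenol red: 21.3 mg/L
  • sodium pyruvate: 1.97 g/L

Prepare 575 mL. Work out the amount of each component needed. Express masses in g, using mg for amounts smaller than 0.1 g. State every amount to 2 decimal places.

Scale factor relative to 1 L: 0.575.
neutral red: 27.6 mg/L × 0.575 L = 15.87 mg
L-cysteine hydrochloride: 0.361 g/L × 0.575 L = 0.21 g
sodium succinate: 4.97 g/L × 0.575 L = 2.86 g
L-glutamine: 1.38 g/L × 0.575 L = 0.79 g
potassium nitrate: 5.94 g/L × 0.575 L = 3.42 g
phenol red: 21.3 mg/L × 0.575 L = 12.25 mg
sodium pyruvate: 1.97 g/L × 0.575 L = 1.13 g

neutral red 15.87 mg; L-cysteine hydrochloride 0.21 g; sodium succinate 2.86 g; L-glutamine 0.79 g; potassium nitrate 3.42 g; phenol red 12.25 mg; sodium pyruvate 1.13 g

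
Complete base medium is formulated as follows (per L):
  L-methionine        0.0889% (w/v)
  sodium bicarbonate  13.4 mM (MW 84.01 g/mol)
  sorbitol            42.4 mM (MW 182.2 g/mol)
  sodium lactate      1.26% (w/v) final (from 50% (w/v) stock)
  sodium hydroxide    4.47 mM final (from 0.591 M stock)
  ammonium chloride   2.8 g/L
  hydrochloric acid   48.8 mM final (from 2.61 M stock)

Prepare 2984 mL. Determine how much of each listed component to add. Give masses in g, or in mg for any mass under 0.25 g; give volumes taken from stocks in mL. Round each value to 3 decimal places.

L-methionine 2.653 g; sodium bicarbonate 3.359 g; sorbitol 23.052 g; sodium lactate 75.197 mL; sodium hydroxide 22.569 mL; ammonium chloride 8.355 g; hydrochloric acid 55.793 mL

Target volume = 2984 mL = 2.984 L.
L-methionine: 0.0889 g per 100 mL × 2984 mL ÷ 100 = 2.653 g
sodium bicarbonate: 13.4 mmol/L × 84.01 g/mol × 2.984 L ÷ 1000 = 3.359 g
sorbitol: 42.4 mmol/L × 182.2 g/mol × 2.984 L ÷ 1000 = 23.052 g
sodium lactate: V = C2·V2/C1 = 1.26% ÷ 50% × 2984 mL = 75.197 mL
sodium hydroxide: C1V1 = C2V2 → 4.47 mM × 2984 mL ÷ 591 mM = 22.569 mL
ammonium chloride: 2.8 g/L × 2.984 L = 8.355 g
hydrochloric acid: dilute stock: 48.8 mM × 2984 mL ÷ 2610 mM = 55.793 mL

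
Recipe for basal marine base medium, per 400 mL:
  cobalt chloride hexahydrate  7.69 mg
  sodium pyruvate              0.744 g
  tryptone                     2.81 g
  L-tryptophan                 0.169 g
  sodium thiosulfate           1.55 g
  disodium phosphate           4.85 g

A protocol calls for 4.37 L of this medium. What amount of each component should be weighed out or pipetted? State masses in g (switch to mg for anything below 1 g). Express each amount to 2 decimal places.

cobalt chloride hexahydrate 84.01 mg; sodium pyruvate 8.13 g; tryptone 30.70 g; L-tryptophan 1.85 g; sodium thiosulfate 16.93 g; disodium phosphate 52.99 g

Ratio of target to recipe volume: 4370 / 400 = 10.925.
cobalt chloride hexahydrate: 7.69 mg × (4370 mL / 400 mL) = 84.01 mg
sodium pyruvate: 0.744 g × (4370 mL / 400 mL) = 8.13 g
tryptone: 2.81 g × (4370 mL / 400 mL) = 30.70 g
L-tryptophan: 0.169 g × (4370 mL / 400 mL) = 1.85 g
sodium thiosulfate: 1.55 g × (4370 mL / 400 mL) = 16.93 g
disodium phosphate: 4.85 g × (4370 mL / 400 mL) = 52.99 g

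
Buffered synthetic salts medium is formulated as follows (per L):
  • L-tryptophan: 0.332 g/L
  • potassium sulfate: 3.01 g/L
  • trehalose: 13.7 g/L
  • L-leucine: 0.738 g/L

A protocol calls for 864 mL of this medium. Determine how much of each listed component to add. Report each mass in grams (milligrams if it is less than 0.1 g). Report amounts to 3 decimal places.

Scale factor relative to 1 L: 0.864.
L-tryptophan: 0.332 g/L × 0.864 L = 0.287 g
potassium sulfate: 3.01 g/L × 0.864 L = 2.601 g
trehalose: 13.7 g/L × 0.864 L = 11.837 g
L-leucine: 0.738 g/L × 0.864 L = 0.638 g

L-tryptophan 0.287 g; potassium sulfate 2.601 g; trehalose 11.837 g; L-leucine 0.638 g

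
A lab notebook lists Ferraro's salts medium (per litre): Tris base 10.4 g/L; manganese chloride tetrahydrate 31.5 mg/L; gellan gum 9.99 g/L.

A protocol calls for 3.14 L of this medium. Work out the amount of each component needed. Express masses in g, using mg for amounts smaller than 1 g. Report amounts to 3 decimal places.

Tris base 32.656 g; manganese chloride tetrahydrate 98.910 mg; gellan gum 31.369 g

Scale factor relative to 1 L: 3.14.
Tris base: 10.4 g/L × 3.14 L = 32.656 g
manganese chloride tetrahydrate: 31.5 mg/L × 3.14 L = 98.910 mg
gellan gum: 9.99 g/L × 3.14 L = 31.369 g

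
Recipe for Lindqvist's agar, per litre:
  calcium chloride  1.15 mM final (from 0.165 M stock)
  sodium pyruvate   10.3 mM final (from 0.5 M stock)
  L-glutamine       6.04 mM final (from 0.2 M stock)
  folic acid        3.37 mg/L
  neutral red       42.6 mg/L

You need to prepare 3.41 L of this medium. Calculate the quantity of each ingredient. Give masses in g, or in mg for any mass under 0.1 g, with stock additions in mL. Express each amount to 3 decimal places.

Scale factor relative to 1 L: 3.41.
calcium chloride: V = C2·V2/C1 = 1.15 mM × 3410 mL ÷ 165 mM = 23.767 mL
sodium pyruvate: dilute stock: 10.3 mM × 3410 mL ÷ 500 mM = 70.246 mL
L-glutamine: dilute stock: 6.04 mM × 3410 mL ÷ 200 mM = 102.982 mL
folic acid: 3.37 mg/L × 3.41 L = 11.492 mg
neutral red: 42.6 mg/L × 3.41 L = 145.266 mg = 0.145 g

calcium chloride 23.767 mL; sodium pyruvate 70.246 mL; L-glutamine 102.982 mL; folic acid 11.492 mg; neutral red 0.145 g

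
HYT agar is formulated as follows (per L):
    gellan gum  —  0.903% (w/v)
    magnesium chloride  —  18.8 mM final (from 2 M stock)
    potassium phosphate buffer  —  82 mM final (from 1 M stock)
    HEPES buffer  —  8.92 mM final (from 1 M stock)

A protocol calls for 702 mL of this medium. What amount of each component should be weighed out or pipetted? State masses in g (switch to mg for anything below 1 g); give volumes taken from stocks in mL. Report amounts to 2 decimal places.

Target volume = 702 mL = 0.702 L.
gellan gum: 0.903 g per 100 mL × 702 mL ÷ 100 = 6.34 g
magnesium chloride: dilute stock: 18.8 mM × 702 mL ÷ 2000 mM = 6.60 mL
potassium phosphate buffer: C1V1 = C2V2 → 82 mM × 702 mL ÷ 1000 mM = 57.56 mL
HEPES buffer: V = C2·V2/C1 = 8.92 mM × 702 mL ÷ 1000 mM = 6.26 mL

gellan gum 6.34 g; magnesium chloride 6.60 mL; potassium phosphate buffer 57.56 mL; HEPES buffer 6.26 mL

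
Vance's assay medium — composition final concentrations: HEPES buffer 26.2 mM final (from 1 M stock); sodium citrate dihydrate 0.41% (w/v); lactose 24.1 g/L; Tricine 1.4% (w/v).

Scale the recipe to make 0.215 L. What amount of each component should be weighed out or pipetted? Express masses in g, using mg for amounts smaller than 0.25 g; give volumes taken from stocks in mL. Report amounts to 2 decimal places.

HEPES buffer 5.63 mL; sodium citrate dihydrate 0.88 g; lactose 5.18 g; Tricine 3.01 g

Working volume: 0.215 L.
HEPES buffer: V = C2·V2/C1 = 26.2 mM × 215 mL ÷ 1000 mM = 5.63 mL
sodium citrate dihydrate: 0.41% w/v = 4.1 g/L → 4.1 × 0.215 L = 0.88 g
lactose: 24.1 g/L × 0.215 L = 5.18 g
Tricine: 1.4% w/v = 14 g/L → 14 × 0.215 L = 3.01 g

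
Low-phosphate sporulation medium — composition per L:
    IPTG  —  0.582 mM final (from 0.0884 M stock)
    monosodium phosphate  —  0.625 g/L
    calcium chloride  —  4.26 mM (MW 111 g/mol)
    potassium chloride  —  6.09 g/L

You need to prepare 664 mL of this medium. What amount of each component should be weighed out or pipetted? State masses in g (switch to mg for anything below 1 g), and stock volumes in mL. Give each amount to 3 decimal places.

Target volume = 664 mL = 0.664 L.
IPTG: C1V1 = C2V2 → 0.582 mM × 664 mL ÷ 88.4 mM = 4.372 mL
monosodium phosphate: 0.625 g/L × 0.664 L = 0.415 g = 415.000 mg
calcium chloride: 4.26 mmol/L × 111 mg/mmol × 0.664 L = 313.979 mg
potassium chloride: 6.09 g/L × 0.664 L = 4.044 g

IPTG 4.372 mL; monosodium phosphate 415.000 mg; calcium chloride 313.979 mg; potassium chloride 4.044 g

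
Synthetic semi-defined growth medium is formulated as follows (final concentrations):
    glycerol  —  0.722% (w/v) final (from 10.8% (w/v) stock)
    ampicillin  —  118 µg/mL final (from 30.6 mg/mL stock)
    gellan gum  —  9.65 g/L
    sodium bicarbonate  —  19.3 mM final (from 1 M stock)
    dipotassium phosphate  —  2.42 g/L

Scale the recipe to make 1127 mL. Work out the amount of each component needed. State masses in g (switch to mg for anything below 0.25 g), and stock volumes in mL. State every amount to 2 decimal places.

glycerol 75.34 mL; ampicillin 4.35 mL; gellan gum 10.88 g; sodium bicarbonate 21.75 mL; dipotassium phosphate 2.73 g

Working volume: 1127 mL = 1.127 L.
glycerol: V = C2·V2/C1 = 0.722% ÷ 10.8% × 1127 mL = 75.34 mL
ampicillin: C1V1 = C2V2 → 118 µg/mL × 1127 mL ÷ 30600 µg/mL = 4.35 mL
gellan gum: 9.65 g/L × 1.127 L = 10.88 g
sodium bicarbonate: V = C2·V2/C1 = 19.3 mM × 1127 mL ÷ 1000 mM = 21.75 mL
dipotassium phosphate: 2.42 g/L × 1.127 L = 2.73 g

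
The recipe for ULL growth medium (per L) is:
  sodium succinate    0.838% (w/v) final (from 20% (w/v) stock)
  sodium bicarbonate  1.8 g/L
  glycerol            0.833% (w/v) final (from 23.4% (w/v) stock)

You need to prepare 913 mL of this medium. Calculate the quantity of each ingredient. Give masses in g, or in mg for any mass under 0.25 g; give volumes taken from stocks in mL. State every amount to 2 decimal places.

sodium succinate 38.25 mL; sodium bicarbonate 1.64 g; glycerol 32.50 mL

Working volume: 913 mL = 0.913 L.
sodium succinate: dilute stock: 0.838% ÷ 20% × 913 mL = 38.25 mL
sodium bicarbonate: 1.8 g/L × 0.913 L = 1.64 g
glycerol: C1V1 = C2V2 → 0.833% ÷ 23.4% × 913 mL = 32.50 mL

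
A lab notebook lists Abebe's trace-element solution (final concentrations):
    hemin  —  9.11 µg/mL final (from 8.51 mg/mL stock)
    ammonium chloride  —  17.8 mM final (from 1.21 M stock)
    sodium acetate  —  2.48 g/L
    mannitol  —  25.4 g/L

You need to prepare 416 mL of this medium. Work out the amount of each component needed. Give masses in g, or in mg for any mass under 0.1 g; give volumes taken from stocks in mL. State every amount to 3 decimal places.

hemin 0.445 mL; ammonium chloride 6.120 mL; sodium acetate 1.032 g; mannitol 10.566 g

Target volume = 416 mL = 0.416 L.
hemin: V = C2·V2/C1 = 9.11 µg/mL × 416 mL ÷ 8510 µg/mL = 0.445 mL
ammonium chloride: C1V1 = C2V2 → 17.8 mM × 416 mL ÷ 1210 mM = 6.120 mL
sodium acetate: 2.48 g/L × 0.416 L = 1.032 g
mannitol: 25.4 g/L × 0.416 L = 10.566 g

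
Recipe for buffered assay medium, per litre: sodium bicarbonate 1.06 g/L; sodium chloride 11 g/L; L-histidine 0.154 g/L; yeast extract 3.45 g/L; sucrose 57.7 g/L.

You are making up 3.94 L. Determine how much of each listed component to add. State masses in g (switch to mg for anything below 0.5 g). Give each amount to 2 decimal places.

Scale factor relative to 1 L: 3.94.
sodium bicarbonate: 1.06 g/L × 3.94 L = 4.18 g
sodium chloride: 11 g/L × 3.94 L = 43.34 g
L-histidine: 0.154 g/L × 3.94 L = 0.61 g
yeast extract: 3.45 g/L × 3.94 L = 13.59 g
sucrose: 57.7 g/L × 3.94 L = 227.34 g

sodium bicarbonate 4.18 g; sodium chloride 43.34 g; L-histidine 0.61 g; yeast extract 13.59 g; sucrose 227.34 g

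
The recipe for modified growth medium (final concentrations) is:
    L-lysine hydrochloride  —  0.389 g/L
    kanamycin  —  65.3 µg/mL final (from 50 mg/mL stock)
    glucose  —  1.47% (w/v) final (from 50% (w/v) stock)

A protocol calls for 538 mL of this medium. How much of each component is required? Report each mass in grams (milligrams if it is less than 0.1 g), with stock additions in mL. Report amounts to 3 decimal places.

L-lysine hydrochloride 0.209 g; kanamycin 0.703 mL; glucose 15.817 mL

Target volume = 538 mL = 0.538 L.
L-lysine hydrochloride: 0.389 g/L × 0.538 L = 0.209 g
kanamycin: V = C2·V2/C1 = 65.3 µg/mL × 538 mL ÷ 50000 µg/mL = 0.703 mL
glucose: dilute stock: 1.47% ÷ 50% × 538 mL = 15.817 mL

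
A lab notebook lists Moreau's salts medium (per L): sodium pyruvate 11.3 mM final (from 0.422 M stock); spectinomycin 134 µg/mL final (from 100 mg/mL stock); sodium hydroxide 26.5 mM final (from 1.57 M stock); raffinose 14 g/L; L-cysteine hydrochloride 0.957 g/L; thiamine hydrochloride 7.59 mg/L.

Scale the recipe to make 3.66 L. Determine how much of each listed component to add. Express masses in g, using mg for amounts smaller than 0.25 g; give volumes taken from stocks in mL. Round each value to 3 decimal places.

sodium pyruvate 98.005 mL; spectinomycin 4.904 mL; sodium hydroxide 61.777 mL; raffinose 51.240 g; L-cysteine hydrochloride 3.503 g; thiamine hydrochloride 27.779 mg

Scale factor relative to 1 L: 3.66.
sodium pyruvate: V = C2·V2/C1 = 11.3 mM × 3660 mL ÷ 422 mM = 98.005 mL
spectinomycin: V = C2·V2/C1 = 134 µg/mL × 3660 mL ÷ 100000 µg/mL = 4.904 mL
sodium hydroxide: dilute stock: 26.5 mM × 3660 mL ÷ 1570 mM = 61.777 mL
raffinose: 14 g/L × 3.66 L = 51.240 g
L-cysteine hydrochloride: 0.957 g/L × 3.66 L = 3.503 g
thiamine hydrochloride: 7.59 mg/L × 3.66 L = 27.779 mg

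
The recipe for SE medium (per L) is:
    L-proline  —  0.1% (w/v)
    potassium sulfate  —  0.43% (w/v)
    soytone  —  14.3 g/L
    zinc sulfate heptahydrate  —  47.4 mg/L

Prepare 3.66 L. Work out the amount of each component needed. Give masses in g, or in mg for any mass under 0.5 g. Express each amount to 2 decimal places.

L-proline 3.66 g; potassium sulfate 15.74 g; soytone 52.34 g; zinc sulfate heptahydrate 173.48 mg

Scale factor relative to 1 L: 3.66.
L-proline: 0.1% w/v = 1 g/L → 1 × 3.66 L = 3.66 g
potassium sulfate: 0.43 g per 100 mL × 3660 mL ÷ 100 = 15.74 g
soytone: 14.3 g/L × 3.66 L = 52.34 g
zinc sulfate heptahydrate: 47.4 mg/L × 3.66 L = 173.48 mg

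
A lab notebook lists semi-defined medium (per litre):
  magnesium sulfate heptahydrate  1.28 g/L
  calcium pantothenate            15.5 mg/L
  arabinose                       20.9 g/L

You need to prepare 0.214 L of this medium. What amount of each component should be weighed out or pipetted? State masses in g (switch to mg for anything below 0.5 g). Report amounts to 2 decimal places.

magnesium sulfate heptahydrate 273.92 mg; calcium pantothenate 3.32 mg; arabinose 4.47 g

Scale factor relative to 1 L: 0.214.
magnesium sulfate heptahydrate: 1.28 g/L × 0.214 L = 0.27392 g = 273.92 mg
calcium pantothenate: 15.5 mg/L × 0.214 L = 3.32 mg
arabinose: 20.9 g/L × 0.214 L = 4.47 g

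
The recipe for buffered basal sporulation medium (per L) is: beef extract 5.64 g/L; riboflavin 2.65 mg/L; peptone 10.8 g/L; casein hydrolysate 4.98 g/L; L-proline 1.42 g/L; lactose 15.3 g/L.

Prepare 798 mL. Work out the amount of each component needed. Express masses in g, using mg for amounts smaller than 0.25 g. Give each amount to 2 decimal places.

beef extract 4.50 g; riboflavin 2.11 mg; peptone 8.62 g; casein hydrolysate 3.97 g; L-proline 1.13 g; lactose 12.21 g

Scale factor relative to 1 L: 0.798.
beef extract: 5.64 g/L × 0.798 L = 4.50 g
riboflavin: 2.65 mg/L × 0.798 L = 2.11 mg
peptone: 10.8 g/L × 0.798 L = 8.62 g
casein hydrolysate: 4.98 g/L × 0.798 L = 3.97 g
L-proline: 1.42 g/L × 0.798 L = 1.13 g
lactose: 15.3 g/L × 0.798 L = 12.21 g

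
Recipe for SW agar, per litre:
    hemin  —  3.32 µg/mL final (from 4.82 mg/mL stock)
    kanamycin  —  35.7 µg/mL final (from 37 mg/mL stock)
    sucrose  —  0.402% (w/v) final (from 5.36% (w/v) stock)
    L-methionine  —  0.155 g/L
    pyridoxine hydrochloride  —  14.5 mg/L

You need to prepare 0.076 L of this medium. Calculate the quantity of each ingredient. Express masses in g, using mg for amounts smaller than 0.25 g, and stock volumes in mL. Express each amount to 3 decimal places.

hemin 0.052 mL; kanamycin 0.073 mL; sucrose 5.700 mL; L-methionine 11.780 mg; pyridoxine hydrochloride 1.102 mg

Scale factor relative to 1 L: 0.076.
hemin: C1V1 = C2V2 → 3.32 µg/mL × 76 mL ÷ 4820 µg/mL = 0.052 mL
kanamycin: V = C2·V2/C1 = 35.7 µg/mL × 76 mL ÷ 37000 µg/mL = 0.073 mL
sucrose: dilute stock: 0.402% ÷ 5.36% × 76 mL = 5.700 mL
L-methionine: 0.155 g/L × 0.076 L = 0.01178 g = 11.780 mg
pyridoxine hydrochloride: 14.5 mg/L × 0.076 L = 1.102 mg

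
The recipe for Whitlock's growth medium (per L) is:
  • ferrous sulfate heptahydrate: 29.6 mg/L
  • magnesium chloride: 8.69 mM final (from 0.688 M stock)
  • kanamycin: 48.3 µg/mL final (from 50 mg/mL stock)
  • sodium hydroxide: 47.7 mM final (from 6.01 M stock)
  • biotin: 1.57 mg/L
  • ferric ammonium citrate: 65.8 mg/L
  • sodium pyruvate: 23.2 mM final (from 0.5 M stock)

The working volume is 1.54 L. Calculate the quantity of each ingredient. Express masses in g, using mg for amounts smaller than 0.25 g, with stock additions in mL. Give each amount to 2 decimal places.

Working volume: 1.54 L.
ferrous sulfate heptahydrate: 29.6 mg/L × 1.54 L = 45.58 mg
magnesium chloride: dilute stock: 8.69 mM × 1540 mL ÷ 688 mM = 19.45 mL
kanamycin: dilute stock: 48.3 µg/mL × 1540 mL ÷ 50000 µg/mL = 1.49 mL
sodium hydroxide: V = C2·V2/C1 = 47.7 mM × 1540 mL ÷ 6010 mM = 12.22 mL
biotin: 1.57 mg/L × 1.54 L = 2.42 mg
ferric ammonium citrate: 65.8 mg/L × 1.54 L = 101.33 mg
sodium pyruvate: C1V1 = C2V2 → 23.2 mM × 1540 mL ÷ 500 mM = 71.46 mL

ferrous sulfate heptahydrate 45.58 mg; magnesium chloride 19.45 mL; kanamycin 1.49 mL; sodium hydroxide 12.22 mL; biotin 2.42 mg; ferric ammonium citrate 101.33 mg; sodium pyruvate 71.46 mL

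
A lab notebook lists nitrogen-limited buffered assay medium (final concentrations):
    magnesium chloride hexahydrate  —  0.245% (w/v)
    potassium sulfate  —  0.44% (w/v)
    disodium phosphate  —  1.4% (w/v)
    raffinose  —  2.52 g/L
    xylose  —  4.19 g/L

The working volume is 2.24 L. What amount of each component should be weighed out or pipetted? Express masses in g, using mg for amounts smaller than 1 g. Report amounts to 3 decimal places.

magnesium chloride hexahydrate 5.488 g; potassium sulfate 9.856 g; disodium phosphate 31.360 g; raffinose 5.645 g; xylose 9.386 g

Working volume: 2.24 L.
magnesium chloride hexahydrate: 0.245 g per 100 mL × 2240 mL ÷ 100 = 5.488 g
potassium sulfate: 0.44% w/v = 4.4 g/L → 4.4 × 2.24 L = 9.856 g
disodium phosphate: 1.4 g per 100 mL × 2240 mL ÷ 100 = 31.360 g
raffinose: 2.52 g/L × 2.24 L = 5.645 g
xylose: 4.19 g/L × 2.24 L = 9.386 g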